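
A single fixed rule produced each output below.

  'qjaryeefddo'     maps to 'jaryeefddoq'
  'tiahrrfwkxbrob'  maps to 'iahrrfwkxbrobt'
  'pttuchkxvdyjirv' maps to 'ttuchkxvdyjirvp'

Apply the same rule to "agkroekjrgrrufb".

gkroekjrgrrufba

The rule is to move the first character to the end.
Applying that to "agkroekjrgrrufb" gives "gkroekjrgrrufba".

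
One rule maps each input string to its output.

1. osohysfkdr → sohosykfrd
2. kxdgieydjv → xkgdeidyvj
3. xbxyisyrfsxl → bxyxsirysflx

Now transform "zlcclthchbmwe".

lzcctlchbhwme

The transformation: swap each adjacent pair of characters (1↔2, 3↔4, ...).
"zlcclthchbmwe" → "lzcctlchbhwme".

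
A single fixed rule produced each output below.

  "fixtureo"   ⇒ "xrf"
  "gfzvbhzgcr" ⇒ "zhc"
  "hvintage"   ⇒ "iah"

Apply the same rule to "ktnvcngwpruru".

nnpr

The transformation: move the first character to the end, then keep one character in every 3, starting at position 2 (positions 2nd, 5th, 8th, ...).
On "ktnvcngwpruru": the first step gives "tnvcngwpruruk", and the second then gives "nnpr".
(Check on "gfzvbhzgcr": → "fzvbhzgcrg" → "zhc" ✓)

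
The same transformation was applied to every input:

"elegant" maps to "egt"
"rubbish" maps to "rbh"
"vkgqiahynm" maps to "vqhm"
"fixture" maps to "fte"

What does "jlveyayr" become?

The pattern: keep one character in every 3, starting at position 1 (positions 1st, 4th, 7th, ...).
For "jlveyayr" the result is "jey".

jey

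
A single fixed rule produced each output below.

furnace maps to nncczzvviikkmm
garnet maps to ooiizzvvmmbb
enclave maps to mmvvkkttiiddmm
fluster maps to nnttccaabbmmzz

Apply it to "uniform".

ccvvqqnnwwzzuu

Looking at the pairs, the operation is to double every character, then shift every letter 8 places forward in the alphabet (wrapping around).
Applying both steps to "uniform": "uunniiffoorrmm", then "ccvvqqnnwwzzuu".
(Check on "furnace": → "ffuurrnnaaccee" → "nncczzvviikkmm" ✓)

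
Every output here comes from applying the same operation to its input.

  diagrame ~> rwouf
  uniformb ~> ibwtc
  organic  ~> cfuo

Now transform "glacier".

Each output is the input with this applied: shift every letter 12 places backward in the alphabet (wrapping around), then delete the last 3 characters.
For "glacier", step one produces "uzoqwsf"; step two turns that into "uzoq".

uzoq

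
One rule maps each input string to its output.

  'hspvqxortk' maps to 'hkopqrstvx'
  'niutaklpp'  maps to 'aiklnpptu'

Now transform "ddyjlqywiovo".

ddijlooqvwyy

Rule — sort the characters into alphabetical order.
On "ddyjlqywiovo" that produces "ddijlooqvwyy".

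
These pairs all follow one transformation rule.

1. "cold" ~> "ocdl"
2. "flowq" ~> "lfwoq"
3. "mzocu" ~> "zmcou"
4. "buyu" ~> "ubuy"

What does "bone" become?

oben

Each output is the input with this applied: swap each adjacent pair of characters (1↔2, 3↔4, ...).
"bone" → "oben".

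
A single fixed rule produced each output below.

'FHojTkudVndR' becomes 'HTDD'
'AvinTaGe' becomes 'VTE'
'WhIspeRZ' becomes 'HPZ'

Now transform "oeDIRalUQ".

The pattern: keep one character in every 3, starting at position 2 (positions 2nd, 5th, 8th, ...), then convert every letter to uppercase.
On "oeDIRalUQ": the first step gives "eRU", and the second then gives "ERU".

ERU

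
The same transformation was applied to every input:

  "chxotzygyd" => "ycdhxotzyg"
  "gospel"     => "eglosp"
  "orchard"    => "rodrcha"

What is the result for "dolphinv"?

Each output is the input with this applied: swap the first and last characters, then move the last 2 characters to the front (rotate right by 2).
On "dolphinv": the first step gives "volphind", and the second then gives "ndvolphi".

ndvolphi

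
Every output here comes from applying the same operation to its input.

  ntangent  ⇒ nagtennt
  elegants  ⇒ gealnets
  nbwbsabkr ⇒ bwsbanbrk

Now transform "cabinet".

ibnaect

Each output is the input with this applied: move the first 3 characters to the end (rotate left by 3), then take characters alternately from the front and the back (1st, last, 2nd, 2nd-last, ...).
So "cabinet" becomes "ibnaect".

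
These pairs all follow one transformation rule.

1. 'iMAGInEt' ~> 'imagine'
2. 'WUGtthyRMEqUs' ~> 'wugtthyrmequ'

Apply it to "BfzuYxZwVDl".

bfzuyxzwvd

The pattern: delete the last character, then convert every letter to lowercase.
On "BfzuYxZwVDl" that produces "bfzuyxzwvd".
(Check on "WUGtthyRMEqUs": → "WUGtthyRMEqU" → "wugtthyrmequ" ✓)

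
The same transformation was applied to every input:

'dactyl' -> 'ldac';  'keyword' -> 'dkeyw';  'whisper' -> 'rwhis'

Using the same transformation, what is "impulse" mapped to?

Looking at the pairs, the operation is to move the last character to the front, then delete the last 2 characters.
For "impulse", step one produces "eimpuls"; step two turns that into "eimpu".

eimpu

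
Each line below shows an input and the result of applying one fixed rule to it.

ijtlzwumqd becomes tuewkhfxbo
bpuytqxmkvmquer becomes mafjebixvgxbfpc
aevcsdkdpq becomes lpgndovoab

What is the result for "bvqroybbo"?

mgbczjmmz

The rule is to shift every letter 11 places forward in the alphabet (wrapping around).
"bvqroybbo" → "mgbczjmmz".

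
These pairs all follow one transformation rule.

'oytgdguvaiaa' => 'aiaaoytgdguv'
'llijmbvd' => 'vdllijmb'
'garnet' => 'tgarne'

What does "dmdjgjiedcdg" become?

dcdgdmdjgjie

Rule — swap the front and back halves of the string, then move the first 2 characters to the end (rotate left by 2).
On "dmdjgjiedcdg": the first step gives "iedcdgdmdjgj", and the second then gives "dcdgdmdjgjie".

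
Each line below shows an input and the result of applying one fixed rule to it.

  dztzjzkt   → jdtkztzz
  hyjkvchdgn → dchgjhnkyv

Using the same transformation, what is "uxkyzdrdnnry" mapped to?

Rule — sort the characters into alphabetical order, then swap each adjacent pair of characters (1↔2, 3↔4, ...).
For "uxkyzdrdnnry", step one produces "ddknnrruxyyz"; step two turns that into "ddnkrnuryxzy".

ddnkrnuryxzy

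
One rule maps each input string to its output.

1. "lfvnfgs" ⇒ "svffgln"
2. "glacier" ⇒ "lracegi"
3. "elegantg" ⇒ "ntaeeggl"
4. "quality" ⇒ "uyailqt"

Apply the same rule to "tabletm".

ttabelm

In each case the input is transformed by: sort the characters into alphabetical order, then move the last 2 characters to the front (rotate right by 2).
Starting from "tabletm": after the first operation, "abelmtt"; after the second, "ttabelm".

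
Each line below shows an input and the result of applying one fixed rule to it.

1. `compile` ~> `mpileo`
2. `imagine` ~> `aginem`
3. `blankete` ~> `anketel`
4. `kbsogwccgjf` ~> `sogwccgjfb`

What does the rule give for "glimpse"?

In each case the input is transformed by: delete the first character, then move the first character to the end.
Applying both steps to "glimpse": "limpse", then "impsel".

impsel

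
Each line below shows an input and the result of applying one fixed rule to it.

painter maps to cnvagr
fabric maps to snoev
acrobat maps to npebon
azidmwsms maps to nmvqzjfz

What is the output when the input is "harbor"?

uneob

In each case the input is transformed by: shift every letter 13 places forward in the alphabet (wrapping around) — i.e. ROT13, then delete the last character.
Working it through for "harbor": intermediate "uneobe", final "uneob".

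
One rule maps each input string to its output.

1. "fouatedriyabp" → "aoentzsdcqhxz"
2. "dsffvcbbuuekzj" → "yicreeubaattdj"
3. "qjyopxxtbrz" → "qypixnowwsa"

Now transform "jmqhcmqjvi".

uhilpgblpi

What's happening: move the last 2 characters to the front (rotate right by 2), then shift every letter 1 place backward in the alphabet (wrapping around).
"jmqhcmqjvi" → "uhilpgblpi".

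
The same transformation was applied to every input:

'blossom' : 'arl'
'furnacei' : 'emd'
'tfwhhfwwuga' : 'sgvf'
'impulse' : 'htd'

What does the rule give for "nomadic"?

In each case the input is transformed by: keep one character in every 3, starting at position 1 (positions 1st, 4th, 7th, ...), then shift every letter 1 place backward in the alphabet (wrapping around).
Working it through for "nomadic": intermediate "nac", final "mzb".

mzb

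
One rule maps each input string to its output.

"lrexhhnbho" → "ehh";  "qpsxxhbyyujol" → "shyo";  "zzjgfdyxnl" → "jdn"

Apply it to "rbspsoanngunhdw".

sonnw

The rule is to keep one character in every 3, starting at position 3 (positions 3rd, 6th, 9th, ...).
On "rbspsoanngunhdw" that produces "sonnw".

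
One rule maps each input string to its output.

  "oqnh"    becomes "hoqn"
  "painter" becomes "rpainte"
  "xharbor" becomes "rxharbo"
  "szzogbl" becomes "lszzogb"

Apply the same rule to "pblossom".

mpblosso

The pattern: move the last character to the front.
Doing the same to "pblossom": "mpblosso".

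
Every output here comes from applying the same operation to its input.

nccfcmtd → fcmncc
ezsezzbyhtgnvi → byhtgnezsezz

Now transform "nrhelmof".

elmnrh

Rule — delete the last 2 characters, then swap the front and back halves of the string.
Applying both steps to "nrhelmof": "nrhelm", then "elmnrh".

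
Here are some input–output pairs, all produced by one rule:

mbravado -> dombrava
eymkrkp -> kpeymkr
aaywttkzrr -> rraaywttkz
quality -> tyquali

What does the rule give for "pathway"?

What's happening: move the last 2 characters to the front (rotate right by 2).
On "pathway" that produces "aypathw".

aypathw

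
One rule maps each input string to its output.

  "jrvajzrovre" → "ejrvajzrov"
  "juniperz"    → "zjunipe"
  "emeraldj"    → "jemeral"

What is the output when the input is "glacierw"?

Rule — move the last 2 characters to the front (rotate right by 2), then delete the first character.
On "glacierw": the first step gives "rwglacie", and the second then gives "wglacie".

wglacie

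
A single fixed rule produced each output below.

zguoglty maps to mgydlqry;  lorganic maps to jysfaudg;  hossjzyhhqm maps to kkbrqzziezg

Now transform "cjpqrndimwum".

hijfvaeomeub

Each output is the input with this applied: move the first 2 characters to the end (rotate left by 2), then shift every letter 8 places backward in the alphabet (wrapping around).
Starting from "cjpqrndimwum": after the first operation, "pqrndimwumcj"; after the second, "hijfvaeomeub".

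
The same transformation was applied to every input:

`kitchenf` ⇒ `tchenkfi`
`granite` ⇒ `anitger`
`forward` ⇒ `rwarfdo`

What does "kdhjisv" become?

hjiskvd

What's happening: swap the first and last characters, then move the first 2 characters to the end (rotate left by 2).
Working it through for "kdhjisv": intermediate "vdhjisk", final "hjiskvd".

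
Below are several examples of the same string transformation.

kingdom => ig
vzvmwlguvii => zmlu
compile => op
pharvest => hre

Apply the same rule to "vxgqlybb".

xqy

Each output is the input with this applied: delete the last 2 characters, then keep every other character starting from the second (positions 2nd, 4th, 6th, ...).
Applying that to "vxgqlybb" gives "xqy".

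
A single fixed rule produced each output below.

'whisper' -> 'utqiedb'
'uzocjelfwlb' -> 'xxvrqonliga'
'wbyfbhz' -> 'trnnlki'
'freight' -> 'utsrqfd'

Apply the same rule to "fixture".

urqjgfd

Looking at the pairs, the operation is to shift every letter 12 places forward in the alphabet (wrapping around), then sort the characters into reverse alphabetical order.
Applying both steps to "fixture": "rujfgdq", then "urqjgfd".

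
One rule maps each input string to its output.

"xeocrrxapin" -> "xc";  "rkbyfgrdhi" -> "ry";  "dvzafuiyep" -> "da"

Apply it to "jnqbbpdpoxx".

jb

In each case the input is transformed by: keep one character in every 3, starting at position 1 (positions 1st, 4th, 7th, ...), then delete the last 2 characters.
Starting from "jnqbbpdpoxx": after the first operation, "jbdx"; after the second, "jb".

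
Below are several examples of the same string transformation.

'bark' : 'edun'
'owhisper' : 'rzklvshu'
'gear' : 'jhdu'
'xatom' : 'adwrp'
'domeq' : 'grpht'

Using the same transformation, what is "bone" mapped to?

erqh

Each output is the input with this applied: shift every letter 3 places forward in the alphabet (wrapping around).
Applying that to "bone" gives "erqh".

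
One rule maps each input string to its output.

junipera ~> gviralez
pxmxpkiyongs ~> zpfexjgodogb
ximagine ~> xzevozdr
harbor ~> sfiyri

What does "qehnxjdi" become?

The rule is to swap the front and back halves of the string, then shift every letter 9 places backward in the alphabet (wrapping around).
Starting from "qehnxjdi": after the first operation, "xjdiqehn"; after the second, "oauzhvye".

oauzhvye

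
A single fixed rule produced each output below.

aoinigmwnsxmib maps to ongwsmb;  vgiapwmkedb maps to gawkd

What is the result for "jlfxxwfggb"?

Looking at the pairs, the operation is to keep every other character starting from the second (positions 2nd, 4th, 6th, ...).
So "jlfxxwfggb" becomes "lxwgb".

lxwgb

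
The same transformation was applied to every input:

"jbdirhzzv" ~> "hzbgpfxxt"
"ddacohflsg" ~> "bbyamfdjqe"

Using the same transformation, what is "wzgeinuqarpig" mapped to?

uxecglsoypnge

The pattern: shift every letter 2 places backward in the alphabet (wrapping around).
So "wzgeinuqarpig" becomes "uxecglsoypnge".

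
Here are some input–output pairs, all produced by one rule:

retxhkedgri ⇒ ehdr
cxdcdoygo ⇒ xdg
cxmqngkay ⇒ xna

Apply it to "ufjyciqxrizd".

fcxz

The transformation: swap the first and last characters, then keep one character in every 3, starting at position 2 (positions 2nd, 5th, 8th, ...).
Applying both steps to "ufjyciqxrizd": "dfjyciqxrizu", then "fcxz".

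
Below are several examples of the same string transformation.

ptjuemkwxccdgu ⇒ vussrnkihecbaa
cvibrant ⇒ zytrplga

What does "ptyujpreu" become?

wssrpnnhc

The rule is to shift every letter 2 places backward in the alphabet (wrapping around), then sort the characters into reverse alphabetical order.
For "ptyujpreu", step one produces "nrwshnpcs"; step two turns that into "wssrpnnhc".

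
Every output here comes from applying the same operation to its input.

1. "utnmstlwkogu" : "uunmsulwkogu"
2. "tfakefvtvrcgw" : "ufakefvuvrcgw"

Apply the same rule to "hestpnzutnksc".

hesupnzuunksc

Rule — replace every "t" with "u".
So "hestpnzutnksc" becomes "hesupnzuunksc".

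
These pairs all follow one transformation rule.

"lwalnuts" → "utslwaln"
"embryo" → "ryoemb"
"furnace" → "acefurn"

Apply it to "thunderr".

Rule — move the last 3 characters to the front (rotate right by 3).
Applying that to "thunderr" gives "errthund".

errthund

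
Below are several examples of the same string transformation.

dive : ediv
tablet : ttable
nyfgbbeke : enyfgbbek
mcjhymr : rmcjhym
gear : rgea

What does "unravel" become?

The transformation: move the last character to the front.
Applying that to "unravel" gives "lunrave".

lunrave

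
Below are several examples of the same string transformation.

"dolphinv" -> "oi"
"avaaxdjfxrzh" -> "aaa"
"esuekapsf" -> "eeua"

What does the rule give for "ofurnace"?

ouae

Each output is the input with this applied: swap each adjacent pair of characters (1↔2, 3↔4, ...), then keep only the vowels.
For "ofurnace", step one produces "foruanec"; step two turns that into "ouae".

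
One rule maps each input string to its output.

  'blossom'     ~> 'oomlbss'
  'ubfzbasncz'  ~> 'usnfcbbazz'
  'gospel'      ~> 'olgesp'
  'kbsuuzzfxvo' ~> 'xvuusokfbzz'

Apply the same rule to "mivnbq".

The rule is to sort the characters into reverse alphabetical order, then move the first 2 characters to the end (rotate left by 2).
Working it through for "mivnbq": intermediate "vqnmib", final "nmibvq".
(Check on "blossom": → "ssoomlb" → "oomlbss" ✓)

nmibvq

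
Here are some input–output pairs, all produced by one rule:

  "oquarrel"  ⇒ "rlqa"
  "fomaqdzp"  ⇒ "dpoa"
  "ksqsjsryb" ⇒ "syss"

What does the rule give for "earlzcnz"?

The transformation: keep every other character starting from the second (positions 2nd, 4th, 6th, ...), then swap the front and back halves of the string.
Working it through for "earlzcnz": intermediate "alcz", final "czal".
(Check on "ksqsjsryb": → "sssy" → "syss" ✓)

czal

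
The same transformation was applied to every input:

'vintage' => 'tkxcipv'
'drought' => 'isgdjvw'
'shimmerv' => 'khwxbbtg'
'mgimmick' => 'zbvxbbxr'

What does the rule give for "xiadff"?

umxpsu

Rule — shift every letter 11 places backward in the alphabet (wrapping around), then move the last character to the front.
So "xiadff" becomes "umxpsu".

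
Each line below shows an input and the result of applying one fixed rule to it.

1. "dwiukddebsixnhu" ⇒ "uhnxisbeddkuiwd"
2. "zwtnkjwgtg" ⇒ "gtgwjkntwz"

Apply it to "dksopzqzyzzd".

dzzyzqzposkd

Looking at the pairs, the operation is to reverse the string.
On "dksopzqzyzzd" that produces "dzzyzqzposkd".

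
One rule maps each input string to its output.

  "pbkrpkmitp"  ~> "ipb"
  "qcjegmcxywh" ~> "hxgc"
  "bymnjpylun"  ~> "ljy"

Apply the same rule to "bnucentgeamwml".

Rule — keep one character in every 3, starting at position 2 (positions 2nd, 5th, 8th, ...), then reverse the string.
"bnucentgeamwml" → "negml" → "lmgen".

lmgen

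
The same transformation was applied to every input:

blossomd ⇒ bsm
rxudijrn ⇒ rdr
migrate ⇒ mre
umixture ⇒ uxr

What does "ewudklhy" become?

Each output is the input with this applied: keep one character in every 3, starting at position 1 (positions 1st, 4th, 7th, ...).
So "ewudklhy" becomes "edh".

edh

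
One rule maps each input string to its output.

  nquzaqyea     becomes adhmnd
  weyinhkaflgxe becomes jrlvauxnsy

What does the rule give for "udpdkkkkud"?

Looking at the pairs, the operation is to delete the last 3 characters, then shift every letter 13 places forward in the alphabet (wrapping around) — i.e. ROT13.
"udpdkkkkud" → "udpdkkk" → "hqcqxxx".

hqcqxxx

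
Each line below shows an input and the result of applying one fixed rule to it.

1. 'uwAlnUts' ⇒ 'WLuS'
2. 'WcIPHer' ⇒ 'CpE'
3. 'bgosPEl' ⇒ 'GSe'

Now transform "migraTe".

Each output is the input with this applied: keep every other character starting from the second (positions 2nd, 4th, 6th, ...), then flip the case of every letter.
For "migraTe" the result is "IRt".

IRt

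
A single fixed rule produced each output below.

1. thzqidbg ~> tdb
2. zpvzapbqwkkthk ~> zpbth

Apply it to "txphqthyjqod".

Rule — swap each adjacent pair of characters (1↔2, 3↔4, ...), then keep one character in every 3, starting at position 2 (positions 2nd, 5th, 8th, ...).
On "txphqthyjqod": the first step gives "xthptqyhqjdo", and the second then gives "tthd".
(Check on "zpvzapbqwkkthk": → "pzzvpaqbkwtkkh" → "zpbth" ✓)

tthd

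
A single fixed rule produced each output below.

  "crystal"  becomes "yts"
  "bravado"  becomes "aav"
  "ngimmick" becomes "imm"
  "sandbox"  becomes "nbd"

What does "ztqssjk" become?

qss

Rule — take characters alternately from the front and the back (1st, last, 2nd, 2nd-last, ...), then keep only the last 3 characters.
For "ztqssjk", step one produces "zktjqss"; step two turns that into "qss".
(Check on "sandbox": → "sxaonbd" → "nbd" ✓)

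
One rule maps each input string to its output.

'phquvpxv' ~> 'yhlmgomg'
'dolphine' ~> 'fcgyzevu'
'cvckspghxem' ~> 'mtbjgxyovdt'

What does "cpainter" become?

The rule is to shift every letter 9 places backward in the alphabet (wrapping around), then move the first character to the end.
On "cpainter": the first step gives "tgrzekvi", and the second then gives "grzekvit".

grzekvit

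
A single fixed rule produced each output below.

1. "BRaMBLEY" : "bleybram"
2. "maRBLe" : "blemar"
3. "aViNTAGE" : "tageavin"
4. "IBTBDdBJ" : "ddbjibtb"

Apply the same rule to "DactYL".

tyldac

Rule — swap the front and back halves of the string, then convert every letter to lowercase.
For "DactYL", step one produces "tYLDac"; step two turns that into "tyldac".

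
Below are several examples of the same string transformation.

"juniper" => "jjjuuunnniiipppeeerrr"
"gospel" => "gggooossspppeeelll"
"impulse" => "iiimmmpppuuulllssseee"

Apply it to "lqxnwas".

lllqqqxxxnnnwwwaaasss

What's happening: repeat every character 3 times.
"lqxnwas" → "lllqqqxxxnnnwwwaaasss".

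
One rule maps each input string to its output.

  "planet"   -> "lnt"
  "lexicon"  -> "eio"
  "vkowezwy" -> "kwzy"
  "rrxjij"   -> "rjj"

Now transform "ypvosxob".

The pattern: keep every other character starting from the second (positions 2nd, 4th, 6th, ...).
So "ypvosxob" becomes "poxb".

poxb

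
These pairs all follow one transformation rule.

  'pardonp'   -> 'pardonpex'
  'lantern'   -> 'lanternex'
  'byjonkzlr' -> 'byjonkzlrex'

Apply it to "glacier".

glacierex

What's happening: append "ex".
Doing the same to "glacier": "glacierex".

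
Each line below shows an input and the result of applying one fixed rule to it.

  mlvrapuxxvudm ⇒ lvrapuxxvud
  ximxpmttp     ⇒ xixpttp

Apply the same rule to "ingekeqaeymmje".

Looking at the pairs, the operation is to remove every "m".
Applying that to "ingekeqaeymmje" gives "ingekeqaeyje".

ingekeqaeyje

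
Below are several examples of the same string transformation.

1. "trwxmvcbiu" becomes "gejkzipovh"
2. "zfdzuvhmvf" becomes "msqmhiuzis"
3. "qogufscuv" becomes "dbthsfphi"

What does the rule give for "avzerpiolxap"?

nimrecvbyknc

The transformation: shift every letter 13 places forward in the alphabet (wrapping around) — i.e. ROT13.
"avzerpiolxap" → "nimrecvbyknc".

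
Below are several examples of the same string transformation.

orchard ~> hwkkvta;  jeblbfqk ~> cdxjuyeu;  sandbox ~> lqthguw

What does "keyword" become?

dwxkrhp

The rule is to take characters alternately from the front and the back (1st, last, 2nd, 2nd-last, ...), then shift every letter 7 places backward in the alphabet (wrapping around).
Applying that to "keyword" gives "dwxkrhp".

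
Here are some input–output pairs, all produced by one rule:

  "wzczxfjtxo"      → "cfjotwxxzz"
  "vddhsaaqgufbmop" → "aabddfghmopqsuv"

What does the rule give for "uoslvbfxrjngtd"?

bdfgjlnorstuvx

In each case the input is transformed by: sort the characters into alphabetical order.
For "uoslvbfxrjngtd" the result is "bdfgjlnorstuvx".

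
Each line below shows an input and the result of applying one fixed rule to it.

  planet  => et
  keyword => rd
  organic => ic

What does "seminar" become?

Looking at the pairs, the operation is to keep only the last 2 characters.
On "seminar" that produces "ar".

ar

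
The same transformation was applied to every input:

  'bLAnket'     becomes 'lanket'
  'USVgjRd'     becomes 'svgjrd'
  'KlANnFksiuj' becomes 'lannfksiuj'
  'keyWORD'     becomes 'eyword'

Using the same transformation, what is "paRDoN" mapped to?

In each case the input is transformed by: delete the first character, then convert every letter to lowercase.
For "paRDoN", step one produces "aRDoN"; step two turns that into "ardon".
(Check on "USVgjRd": → "SVgjRd" → "svgjrd" ✓)

ardon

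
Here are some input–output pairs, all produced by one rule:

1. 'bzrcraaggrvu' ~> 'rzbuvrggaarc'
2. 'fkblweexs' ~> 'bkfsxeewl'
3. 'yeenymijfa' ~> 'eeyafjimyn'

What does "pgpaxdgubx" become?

pgpxbugdxa

Each output is the input with this applied: move the first 3 characters to the end (rotate left by 3), then reverse the string.
Starting from "pgpaxdgubx": after the first operation, "axdgubxpgp"; after the second, "pgpxbugdxa".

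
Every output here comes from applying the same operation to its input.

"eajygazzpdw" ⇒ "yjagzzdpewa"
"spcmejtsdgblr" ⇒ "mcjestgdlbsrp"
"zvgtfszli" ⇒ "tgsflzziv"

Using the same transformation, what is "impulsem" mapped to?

upslmemi

The pattern: move the first 2 characters to the end (rotate left by 2), then swap each adjacent pair of characters (1↔2, 3↔4, ...).
Applying both steps to "impulsem": "pulsemim", then "upslmemi".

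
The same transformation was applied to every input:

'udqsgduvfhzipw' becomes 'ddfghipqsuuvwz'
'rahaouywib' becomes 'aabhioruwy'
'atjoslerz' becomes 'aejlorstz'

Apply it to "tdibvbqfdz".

The rule is to sort the characters into alphabetical order.
Applying that to "tdibvbqfdz" gives "bbddfiqtvz".

bbddfiqtvz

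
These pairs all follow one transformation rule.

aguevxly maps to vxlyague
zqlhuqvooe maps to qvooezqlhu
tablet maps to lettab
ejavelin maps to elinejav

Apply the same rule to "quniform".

Looking at the pairs, the operation is to swap the front and back halves of the string.
On "quniform" that produces "formquni".

formquni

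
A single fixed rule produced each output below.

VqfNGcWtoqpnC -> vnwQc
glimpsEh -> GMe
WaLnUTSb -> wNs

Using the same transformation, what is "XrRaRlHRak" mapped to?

xAhK

The rule is to keep one character in every 3, starting at position 1 (positions 1st, 4th, 7th, ...), then flip the case of every letter.
On "XrRaRlHRak": the first step gives "XaHk", and the second then gives "xAhK".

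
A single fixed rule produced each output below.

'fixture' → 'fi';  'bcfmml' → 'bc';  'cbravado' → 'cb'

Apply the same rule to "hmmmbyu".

Rule — keep only the first 2 characters.
Applying that to "hmmmbyu" gives "hm".

hm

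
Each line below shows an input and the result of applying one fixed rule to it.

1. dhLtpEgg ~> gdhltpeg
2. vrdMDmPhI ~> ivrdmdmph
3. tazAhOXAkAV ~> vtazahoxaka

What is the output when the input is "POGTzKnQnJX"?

xpogtzknqnj

In each case the input is transformed by: move the last character to the front, then convert every letter to lowercase.
Doing the same to "POGTzKnQnJX": "xpogtzknqnj".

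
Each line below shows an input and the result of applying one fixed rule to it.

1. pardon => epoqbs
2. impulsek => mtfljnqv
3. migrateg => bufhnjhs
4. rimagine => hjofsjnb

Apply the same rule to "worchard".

ibsexpsd

The pattern: swap the front and back halves of the string, then shift every letter 1 place forward in the alphabet (wrapping around).
So "worchard" becomes "ibsexpsd".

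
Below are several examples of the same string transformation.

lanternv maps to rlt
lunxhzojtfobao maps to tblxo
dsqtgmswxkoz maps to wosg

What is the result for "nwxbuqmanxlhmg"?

nhnbm

Looking at the pairs, the operation is to swap the front and back halves of the string, then keep one character in every 3, starting at position 2 (positions 2nd, 5th, 8th, ...).
Starting from "nwxbuqmanxlhmg": after the first operation, "anxlhmgnwxbuqm"; after the second, "nhnbm".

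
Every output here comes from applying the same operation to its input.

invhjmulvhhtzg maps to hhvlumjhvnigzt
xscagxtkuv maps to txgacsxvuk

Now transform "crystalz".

Rule — reverse the string, then move the first 3 characters to the end (rotate left by 3).
So "crystalz" becomes "tsyrczla".

tsyrczla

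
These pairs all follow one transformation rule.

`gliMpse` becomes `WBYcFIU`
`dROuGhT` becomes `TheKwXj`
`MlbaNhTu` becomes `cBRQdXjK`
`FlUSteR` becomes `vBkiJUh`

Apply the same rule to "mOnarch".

CeDQHSX

The transformation: flip the case of every letter, then shift every letter 10 places backward in the alphabet (wrapping around).
On "mOnarch": the first step gives "MoNARCH", and the second then gives "CeDQHSX".
(Check on "FlUSteR": → "fLusTEr" → "vBkiJUh" ✓)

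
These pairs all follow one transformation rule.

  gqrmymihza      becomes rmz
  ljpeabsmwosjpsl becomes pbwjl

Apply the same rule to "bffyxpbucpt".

fpc

Each output is the input with this applied: keep one character in every 3, starting at position 3 (positions 3rd, 6th, 9th, ...).
Doing the same to "bffyxpbucpt": "fpc".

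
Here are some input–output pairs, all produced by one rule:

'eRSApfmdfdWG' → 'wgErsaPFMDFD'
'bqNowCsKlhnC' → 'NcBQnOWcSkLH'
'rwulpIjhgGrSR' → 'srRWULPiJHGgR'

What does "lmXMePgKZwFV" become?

fvLMxmEpGkzW

Looking at the pairs, the operation is to flip the case of every letter, then move the last 2 characters to the front (rotate right by 2).
On "lmXMePgKZwFV": the first step gives "LMxmEpGkzWfv", and the second then gives "fvLMxmEpGkzW".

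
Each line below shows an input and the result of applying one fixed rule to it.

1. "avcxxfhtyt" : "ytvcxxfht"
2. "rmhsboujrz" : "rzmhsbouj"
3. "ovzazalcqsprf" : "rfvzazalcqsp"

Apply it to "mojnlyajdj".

The pattern: delete the first character, then move the last 2 characters to the front (rotate right by 2).
"mojnlyajdj" → "ojnlyajdj" → "djojnlyaj".

djojnlyaj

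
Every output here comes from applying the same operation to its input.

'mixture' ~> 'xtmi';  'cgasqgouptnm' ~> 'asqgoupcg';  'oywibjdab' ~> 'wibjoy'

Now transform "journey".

urjo

Looking at the pairs, the operation is to delete the last 3 characters, then move the first 2 characters to the end (rotate left by 2).
Starting from "journey": after the first operation, "jour"; after the second, "urjo".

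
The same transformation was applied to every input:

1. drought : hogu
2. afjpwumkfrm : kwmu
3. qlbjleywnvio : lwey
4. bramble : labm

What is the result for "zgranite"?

rian

The pattern: take characters alternately from the front and the back (1st, last, 2nd, 2nd-last, ...), then keep only the last 4 characters.
"zgranite" → "zegtrian" → "rian".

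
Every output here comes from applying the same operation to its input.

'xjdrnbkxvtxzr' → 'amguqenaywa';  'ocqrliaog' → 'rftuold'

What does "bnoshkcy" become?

eqrvkn

Rule — delete the last 2 characters, then shift every letter 3 places forward in the alphabet (wrapping around).
"bnoshkcy" → "bnoshk" → "eqrvkn".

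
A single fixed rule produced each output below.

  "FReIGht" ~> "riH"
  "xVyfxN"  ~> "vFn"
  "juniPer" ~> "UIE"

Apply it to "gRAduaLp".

In each case the input is transformed by: flip the case of every letter, then keep every other character starting from the second (positions 2nd, 4th, 6th, ...).
Starting from "gRAduaLp": after the first operation, "GraDUAlP"; after the second, "rDAP".

rDAP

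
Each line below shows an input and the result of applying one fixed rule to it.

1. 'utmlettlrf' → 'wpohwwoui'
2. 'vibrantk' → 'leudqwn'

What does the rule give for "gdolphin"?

grosklq

The rule is to delete the first character, then shift every letter 3 places forward in the alphabet (wrapping around).
Starting from "gdolphin": after the first operation, "dolphin"; after the second, "grosklq".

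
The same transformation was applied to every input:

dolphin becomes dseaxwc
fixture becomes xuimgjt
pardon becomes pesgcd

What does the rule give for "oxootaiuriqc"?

The rule is to swap each adjacent pair of characters (1↔2, 3↔4, ...), then shift every letter 11 places backward in the alphabet (wrapping around).
Starting from "oxootaiuriqc": after the first operation, "xoooatuiircq"; after the second, "mdddpijxxgrf".

mdddpijxxgrf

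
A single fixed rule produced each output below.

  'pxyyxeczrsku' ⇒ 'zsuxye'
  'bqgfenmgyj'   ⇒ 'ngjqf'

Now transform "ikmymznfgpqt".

fptkyz

The transformation: keep every other character starting from the second (positions 2nd, 4th, 6th, ...), then move the last 3 characters to the front (rotate right by 3).
Applying both steps to "ikmymznfgpqt": "kyzfpt", then "fptkyz".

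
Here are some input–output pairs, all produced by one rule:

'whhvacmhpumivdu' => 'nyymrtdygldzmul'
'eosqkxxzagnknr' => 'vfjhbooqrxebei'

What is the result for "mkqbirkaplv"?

dbhszibrgcm

The transformation: shift every letter 9 places backward in the alphabet (wrapping around).
So "mkqbirkaplv" becomes "dbhszibrgcm".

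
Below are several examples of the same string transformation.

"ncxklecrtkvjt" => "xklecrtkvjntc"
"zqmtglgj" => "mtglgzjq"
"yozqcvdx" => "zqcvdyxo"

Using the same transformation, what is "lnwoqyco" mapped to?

What's happening: swap the first and last characters, then move the first 2 characters to the end (rotate left by 2).
Starting from "lnwoqyco": after the first operation, "onwoqycl"; after the second, "woqyclon".

woqyclon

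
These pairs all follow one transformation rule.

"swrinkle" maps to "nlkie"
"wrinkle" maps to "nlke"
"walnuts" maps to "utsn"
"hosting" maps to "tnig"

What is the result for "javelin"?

nlie

The transformation: delete the first 3 characters, then sort the characters into reverse alphabetical order.
"javelin" → "elin" → "nlie".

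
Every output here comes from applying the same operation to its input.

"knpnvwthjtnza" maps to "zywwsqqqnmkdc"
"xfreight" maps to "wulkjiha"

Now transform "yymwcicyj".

The rule is to shift every letter 3 places forward in the alphabet (wrapping around), then sort the characters into reverse alphabetical order.
On "yymwcicyj": the first step gives "bbpzflfbm", and the second then gives "zpmlffbbb".

zpmlffbbb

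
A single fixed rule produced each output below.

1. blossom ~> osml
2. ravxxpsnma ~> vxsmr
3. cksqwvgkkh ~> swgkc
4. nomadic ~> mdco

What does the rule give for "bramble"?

aber

Looking at the pairs, the operation is to move the first 2 characters to the end (rotate left by 2), then keep every other character starting from the first (positions 1st, 3rd, 5th, ...).
On "bramble": the first step gives "amblebr", and the second then gives "aber".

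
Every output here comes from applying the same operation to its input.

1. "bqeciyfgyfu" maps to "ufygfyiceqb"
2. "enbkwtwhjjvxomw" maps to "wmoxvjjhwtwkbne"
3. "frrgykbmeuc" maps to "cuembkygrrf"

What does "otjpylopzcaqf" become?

fqaczpolypjto

What's happening: reverse the string.
Applying that to "otjpylopzcaqf" gives "fqaczpolypjto".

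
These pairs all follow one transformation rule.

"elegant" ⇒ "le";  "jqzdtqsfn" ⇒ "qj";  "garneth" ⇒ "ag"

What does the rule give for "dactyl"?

ad

What's happening: reverse the string, then keep only the last 2 characters.
Working it through for "dactyl": intermediate "lytcad", final "ad".
(Check on "elegant": → "tnagele" → "le" ✓)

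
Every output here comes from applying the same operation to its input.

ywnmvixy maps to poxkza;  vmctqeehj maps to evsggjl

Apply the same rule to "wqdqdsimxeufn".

Each output is the input with this applied: delete the first 2 characters, then shift every letter 2 places forward in the alphabet (wrapping around).
Doing the same to "wqdqdsimxeufn": "fsfukozgwhp".

fsfukozgwhp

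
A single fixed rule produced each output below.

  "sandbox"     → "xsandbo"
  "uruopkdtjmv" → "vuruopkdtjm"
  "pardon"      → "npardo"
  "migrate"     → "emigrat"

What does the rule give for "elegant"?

The transformation: move the last character to the front.
So "elegant" becomes "telegan".

telegan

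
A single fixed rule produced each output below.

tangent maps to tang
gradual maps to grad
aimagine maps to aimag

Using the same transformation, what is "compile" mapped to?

What's happening: delete the last 3 characters.
On "compile" that produces "comp".

comp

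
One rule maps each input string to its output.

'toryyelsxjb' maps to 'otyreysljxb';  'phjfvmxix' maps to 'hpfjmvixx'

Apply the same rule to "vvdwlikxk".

Looking at the pairs, the operation is to swap each adjacent pair of characters (1↔2, 3↔4, ...).
Doing the same to "vvdwlikxk": "vvwdilxkk".

vvwdilxkk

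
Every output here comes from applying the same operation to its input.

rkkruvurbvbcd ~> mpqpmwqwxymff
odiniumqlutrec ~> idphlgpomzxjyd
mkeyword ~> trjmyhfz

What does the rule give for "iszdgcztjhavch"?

ybxuoecvqxcdnu

What's happening: move the first 3 characters to the end (rotate left by 3), then shift every letter 5 places backward in the alphabet (wrapping around).
On "iszdgcztjhavch": the first step gives "dgcztjhavchisz", and the second then gives "ybxuoecvqxcdnu".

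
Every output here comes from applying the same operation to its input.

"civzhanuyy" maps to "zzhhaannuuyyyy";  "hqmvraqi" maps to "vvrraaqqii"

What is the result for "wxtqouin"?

qqoouuiinn

Each output is the input with this applied: delete the first 3 characters, then double every character.
Starting from "wxtqouin": after the first operation, "qouin"; after the second, "qqoouuiinn".
(Check on "civzhanuyy": → "zhanuyy" → "zzhhaannuuyyyy" ✓)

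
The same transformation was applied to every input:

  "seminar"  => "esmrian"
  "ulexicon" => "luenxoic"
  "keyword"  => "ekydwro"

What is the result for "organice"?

Looking at the pairs, the operation is to move the first character to the end, then take characters alternately from the front and the back (1st, last, 2nd, 2nd-last, ...).
"organice" → "rganiceo" → "rogeacni".

rogeacni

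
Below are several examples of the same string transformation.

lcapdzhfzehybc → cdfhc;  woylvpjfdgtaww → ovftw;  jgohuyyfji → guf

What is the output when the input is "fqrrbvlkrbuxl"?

qbku

In each case the input is transformed by: keep one character in every 3, starting at position 2 (positions 2nd, 5th, 8th, ...).
Doing the same to "fqrrbvlkrbuxl": "qbku".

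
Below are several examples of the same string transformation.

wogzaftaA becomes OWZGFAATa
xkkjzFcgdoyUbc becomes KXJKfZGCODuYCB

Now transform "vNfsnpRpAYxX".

Each output is the input with this applied: swap each adjacent pair of characters (1↔2, 3↔4, ...), then flip the case of every letter.
On "vNfsnpRpAYxX": the first step gives "NvsfpnpRYAXx", and the second then gives "nVSFPNPryaxX".

nVSFPNPryaxX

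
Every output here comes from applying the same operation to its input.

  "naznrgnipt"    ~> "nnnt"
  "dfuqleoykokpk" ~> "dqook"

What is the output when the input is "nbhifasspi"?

nisi

In each case the input is transformed by: keep one character in every 3, starting at position 1 (positions 1st, 4th, 7th, ...).
Doing the same to "nbhifasspi": "nisi".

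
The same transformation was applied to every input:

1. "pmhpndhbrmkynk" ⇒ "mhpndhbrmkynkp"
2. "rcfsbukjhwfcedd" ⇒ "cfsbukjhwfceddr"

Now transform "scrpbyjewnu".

crpbyjewnus

Each output is the input with this applied: move the first character to the end.
For "scrpbyjewnu" the result is "crpbyjewnus".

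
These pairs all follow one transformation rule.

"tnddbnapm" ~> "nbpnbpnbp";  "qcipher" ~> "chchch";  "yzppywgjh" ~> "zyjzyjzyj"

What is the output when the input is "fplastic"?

pscpscpsc

In each case the input is transformed by: keep one character in every 3, starting at position 2 (positions 2nd, 5th, 8th, ...), then write the whole string 3 times in a row.
On "fplastic": the first step gives "psc", and the second then gives "pscpscpsc".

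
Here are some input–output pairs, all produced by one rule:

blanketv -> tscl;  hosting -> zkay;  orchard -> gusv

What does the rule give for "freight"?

The pattern: shift every letter 8 places backward in the alphabet (wrapping around), then keep every other character starting from the first (positions 1st, 3rd, 5th, ...).
On "freight" that produces "xwyl".

xwyl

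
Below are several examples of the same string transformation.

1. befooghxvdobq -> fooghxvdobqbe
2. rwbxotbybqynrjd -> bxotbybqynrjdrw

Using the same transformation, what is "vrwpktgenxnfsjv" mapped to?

wpktgenxnfsjvvr

The pattern: move the first 2 characters to the end (rotate left by 2).
Applying that to "vrwpktgenxnfsjv" gives "wpktgenxnfsjvvr".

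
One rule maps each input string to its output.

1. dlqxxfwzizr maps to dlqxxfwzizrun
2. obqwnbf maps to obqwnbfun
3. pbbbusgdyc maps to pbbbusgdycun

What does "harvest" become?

harvestun

The transformation: append "un".
Applying that to "harvest" gives "harvestun".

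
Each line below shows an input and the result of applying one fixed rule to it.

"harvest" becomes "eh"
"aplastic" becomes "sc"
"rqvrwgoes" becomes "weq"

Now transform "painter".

In each case the input is transformed by: move the first 2 characters to the end (rotate left by 2), then keep one character in every 3, starting at position 3 (positions 3rd, 6th, 9th, ...).
For "painter", step one produces "interpa"; step two turns that into "tp".

tp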